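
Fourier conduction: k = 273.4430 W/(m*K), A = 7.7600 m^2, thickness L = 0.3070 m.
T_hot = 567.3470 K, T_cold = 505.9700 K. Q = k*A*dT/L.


dT = 61.3770 K
Q = 273.4430 * 7.7600 * 61.3770 / 0.3070 = 424224.5650 W

424224.5650 W


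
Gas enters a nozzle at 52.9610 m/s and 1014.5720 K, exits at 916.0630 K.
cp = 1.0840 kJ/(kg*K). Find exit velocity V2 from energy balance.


dT = 98.5090 K
2*cp*1000*dT = 213567.5120
V1^2 = 2804.8675
V2 = sqrt(216372.3795) = 465.1584 m/s

465.1584 m/s


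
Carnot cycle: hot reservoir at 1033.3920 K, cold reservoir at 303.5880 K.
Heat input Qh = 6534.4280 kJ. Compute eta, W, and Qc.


eta = 1 - 303.5880/1033.3920 = 0.7062
W = 0.7062 * 6534.4280 = 4614.7558 kJ
Qc = 6534.4280 - 4614.7558 = 1919.6722 kJ

eta = 70.6222%, W = 4614.7558 kJ, Qc = 1919.6722 kJ


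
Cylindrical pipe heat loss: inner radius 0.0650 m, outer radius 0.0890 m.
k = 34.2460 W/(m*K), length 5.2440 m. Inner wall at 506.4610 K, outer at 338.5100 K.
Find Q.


dT = 167.9510 K
ln(ro/ri) = 0.3142
Q = 2*pi*34.2460*5.2440*167.9510 / 0.3142 = 603060.5999 W

603060.5999 W


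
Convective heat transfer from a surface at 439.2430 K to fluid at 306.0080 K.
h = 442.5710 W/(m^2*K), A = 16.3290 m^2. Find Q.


dT = 133.2350 K
Q = 442.5710 * 16.3290 * 133.2350 = 962854.9516 W

962854.9516 W


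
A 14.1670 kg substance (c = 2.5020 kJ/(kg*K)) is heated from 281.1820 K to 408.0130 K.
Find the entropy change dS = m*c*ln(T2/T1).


T2/T1 = 1.4511
ln(T2/T1) = 0.3723
dS = 14.1670 * 2.5020 * 0.3723 = 13.1964 kJ/K

13.1964 kJ/K


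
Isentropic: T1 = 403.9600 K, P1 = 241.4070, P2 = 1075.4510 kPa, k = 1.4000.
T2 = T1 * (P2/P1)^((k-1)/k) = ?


(k-1)/k = 0.2857
(P2/P1)^exp = 1.5324
T2 = 403.9600 * 1.5324 = 619.0439 K

619.0439 K


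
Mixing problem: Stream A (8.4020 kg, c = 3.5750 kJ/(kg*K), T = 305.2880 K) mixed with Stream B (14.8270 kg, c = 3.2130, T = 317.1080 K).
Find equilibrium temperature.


num = 24276.7373
den = 77.6763
Tf = 312.5372 K

312.5372 K


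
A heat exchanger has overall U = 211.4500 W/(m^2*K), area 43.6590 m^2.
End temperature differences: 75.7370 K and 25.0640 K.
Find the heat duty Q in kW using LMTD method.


LMTD = 45.8233 K
Q = 211.4500 * 43.6590 * 45.8233 = 423026.9635 W = 423.0270 kW

423.0270 kW


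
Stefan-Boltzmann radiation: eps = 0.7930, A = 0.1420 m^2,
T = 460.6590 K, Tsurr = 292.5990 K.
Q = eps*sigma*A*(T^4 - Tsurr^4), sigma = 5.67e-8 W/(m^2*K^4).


T^4 = 4.5032e+10
Tsurr^4 = 7.3298e+09
Q = 0.7930 * 5.67e-8 * 0.1420 * 3.7702e+10 = 240.7176 W

240.7176 W


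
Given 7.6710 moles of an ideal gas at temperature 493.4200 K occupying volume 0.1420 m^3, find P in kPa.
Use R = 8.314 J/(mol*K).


P = nRT/V = 7.6710 * 8.314 * 493.4200 / 0.1420
= 31468.6964 / 0.1420 = 221610.5377 Pa = 221.6105 kPa

221.6105 kPa


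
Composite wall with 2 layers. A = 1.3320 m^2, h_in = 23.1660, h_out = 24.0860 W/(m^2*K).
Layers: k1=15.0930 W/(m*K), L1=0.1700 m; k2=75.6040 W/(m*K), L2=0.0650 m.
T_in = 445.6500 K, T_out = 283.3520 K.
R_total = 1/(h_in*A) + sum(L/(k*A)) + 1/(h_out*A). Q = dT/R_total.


R_conv_in = 1/(23.1660*1.3320) = 0.0324
R_1 = 0.1700/(15.0930*1.3320) = 0.0085
R_2 = 0.0650/(75.6040*1.3320) = 0.0006
R_conv_out = 1/(24.0860*1.3320) = 0.0312
R_total = 0.0727 K/W
Q = 162.2980 / 0.0727 = 2233.0931 W

R_total = 0.0727 K/W, Q = 2233.0931 W


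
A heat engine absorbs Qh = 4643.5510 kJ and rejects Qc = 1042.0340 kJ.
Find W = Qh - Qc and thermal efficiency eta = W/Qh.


W = 4643.5510 - 1042.0340 = 3601.5170 kJ
eta = 3601.5170 / 4643.5510 = 0.7756 = 77.5595%

W = 3601.5170 kJ, eta = 77.5595%


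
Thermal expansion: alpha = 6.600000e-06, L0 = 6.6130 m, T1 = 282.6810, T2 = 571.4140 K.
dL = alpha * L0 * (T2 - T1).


dT = 288.7330 K
dL = 6.600000e-06 * 6.6130 * 288.7330 = 0.012602 m
L_final = 6.625602 m

dL = 0.012602 m


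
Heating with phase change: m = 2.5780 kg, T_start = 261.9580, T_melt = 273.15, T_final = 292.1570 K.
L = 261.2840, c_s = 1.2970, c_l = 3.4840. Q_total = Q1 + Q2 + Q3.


Q1 (sensible, solid) = 2.5780 * 1.2970 * 11.1920 = 37.4223 kJ
Q2 (latent) = 2.5780 * 261.2840 = 673.5902 kJ
Q3 (sensible, liquid) = 2.5780 * 3.4840 * 19.0070 = 170.7162 kJ
Q_total = 881.7286 kJ

881.7286 kJ


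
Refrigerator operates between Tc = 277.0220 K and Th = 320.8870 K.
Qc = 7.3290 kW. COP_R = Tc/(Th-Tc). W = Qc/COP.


COP = 277.0220 / 43.8650 = 6.3153
W = 7.3290 / 6.3153 = 1.1605 kW

COP = 6.3153, W = 1.1605 kW


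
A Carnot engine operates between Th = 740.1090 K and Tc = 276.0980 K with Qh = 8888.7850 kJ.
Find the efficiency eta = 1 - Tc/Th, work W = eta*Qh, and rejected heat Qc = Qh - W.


eta = 1 - 276.0980/740.1090 = 0.6269
W = 0.6269 * 8888.7850 = 5572.8197 kJ
Qc = 8888.7850 - 5572.8197 = 3315.9653 kJ

eta = 62.6950%, W = 5572.8197 kJ, Qc = 3315.9653 kJ


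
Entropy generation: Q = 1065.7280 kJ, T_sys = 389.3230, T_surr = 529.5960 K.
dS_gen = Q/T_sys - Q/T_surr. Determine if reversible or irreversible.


dS_sys = 1065.7280/389.3230 = 2.7374 kJ/K
dS_surr = -1065.7280/529.5960 = -2.0123 kJ/K
dS_gen = 2.7374 - 2.0123 = 0.7250 kJ/K (irreversible)

dS_gen = 0.7250 kJ/K, irreversible


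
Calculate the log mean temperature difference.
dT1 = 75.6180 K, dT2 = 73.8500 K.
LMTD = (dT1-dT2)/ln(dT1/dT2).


dT1/dT2 = 1.0239
ln(dT1/dT2) = 0.0237
LMTD = 1.7680 / 0.0237 = 74.7305 K

74.7305 K


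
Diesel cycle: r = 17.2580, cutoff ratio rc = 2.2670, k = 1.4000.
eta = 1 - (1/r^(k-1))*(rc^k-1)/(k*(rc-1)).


r^(k-1) = 3.1246
rc^k = 3.1451
eta = 0.6130 = 61.2971%

61.2971%


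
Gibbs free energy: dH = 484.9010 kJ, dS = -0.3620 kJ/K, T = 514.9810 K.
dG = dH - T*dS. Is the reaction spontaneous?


T*dS = 514.9810 * -0.3620 = -186.4231 kJ
dG = 484.9010 + 186.4231 = 671.3241 kJ (non-spontaneous)

dG = 671.3241 kJ, non-spontaneous


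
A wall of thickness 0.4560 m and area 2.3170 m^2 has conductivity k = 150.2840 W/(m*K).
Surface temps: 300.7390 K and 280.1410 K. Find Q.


dT = 20.5980 K
Q = 150.2840 * 2.3170 * 20.5980 / 0.4560 = 15728.9232 W

15728.9232 W


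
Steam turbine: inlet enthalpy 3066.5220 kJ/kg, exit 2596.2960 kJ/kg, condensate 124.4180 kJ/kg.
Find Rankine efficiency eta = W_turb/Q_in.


W = 470.2260 kJ/kg
Q_in = 2942.1040 kJ/kg
eta = 0.1598 = 15.9826%

eta = 15.9826%


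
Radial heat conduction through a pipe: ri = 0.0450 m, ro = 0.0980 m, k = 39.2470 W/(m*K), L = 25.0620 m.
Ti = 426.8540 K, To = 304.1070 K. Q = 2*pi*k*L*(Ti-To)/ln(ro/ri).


dT = 122.7470 K
ln(ro/ri) = 0.7783
Q = 2*pi*39.2470*25.0620*122.7470 / 0.7783 = 974682.4171 W

974682.4171 W


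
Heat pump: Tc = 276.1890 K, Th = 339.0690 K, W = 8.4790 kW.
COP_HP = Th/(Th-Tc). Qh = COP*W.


COP = 339.0690 / 62.8800 = 5.3923
Qh = 5.3923 * 8.4790 = 45.7215 kW

COP = 5.3923, Qh = 45.7215 kW


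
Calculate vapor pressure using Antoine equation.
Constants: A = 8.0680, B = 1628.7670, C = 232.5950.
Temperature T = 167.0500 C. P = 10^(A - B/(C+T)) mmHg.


C+T = 399.6450
B/(C+T) = 4.0755
log10(P) = 8.0680 - 4.0755 = 3.9925
P = 10^3.9925 = 9828.0071 mmHg

9828.0071 mmHg


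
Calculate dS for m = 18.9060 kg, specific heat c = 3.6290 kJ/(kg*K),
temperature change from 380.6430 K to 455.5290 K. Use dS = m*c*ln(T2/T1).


T2/T1 = 1.1967
ln(T2/T1) = 0.1796
dS = 18.9060 * 3.6290 * 0.1796 = 12.3222 kJ/K

12.3222 kJ/K


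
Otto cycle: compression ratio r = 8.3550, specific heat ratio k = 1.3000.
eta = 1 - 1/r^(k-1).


r^(k-1) = 1.8905
eta = 1 - 1/1.8905 = 0.4710 = 47.1048%

47.1048%


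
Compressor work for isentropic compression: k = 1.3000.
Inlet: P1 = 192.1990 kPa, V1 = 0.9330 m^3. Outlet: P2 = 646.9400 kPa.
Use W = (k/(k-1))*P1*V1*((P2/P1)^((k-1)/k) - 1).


(k-1)/k = 0.2308
(P2/P1)^exp = 1.3232
W = 4.3333 * 192.1990 * 0.9330 * (1.3232 - 1) = 251.1837 kJ

251.1837 kJ


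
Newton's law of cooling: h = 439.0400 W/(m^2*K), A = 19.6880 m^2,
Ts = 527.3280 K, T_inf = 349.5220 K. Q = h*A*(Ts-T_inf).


dT = 177.8060 K
Q = 439.0400 * 19.6880 * 177.8060 = 1536922.9736 W

1536922.9736 W


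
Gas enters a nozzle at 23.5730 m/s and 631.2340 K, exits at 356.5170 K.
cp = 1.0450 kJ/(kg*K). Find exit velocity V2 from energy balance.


dT = 274.7170 K
2*cp*1000*dT = 574158.5300
V1^2 = 555.6863
V2 = sqrt(574714.2163) = 758.0991 m/s

758.0991 m/s


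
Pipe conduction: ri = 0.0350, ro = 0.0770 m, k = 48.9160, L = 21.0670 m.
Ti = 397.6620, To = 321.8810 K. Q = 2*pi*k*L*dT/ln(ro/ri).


dT = 75.7810 K
ln(ro/ri) = 0.7885
Q = 2*pi*48.9160*21.0670*75.7810 / 0.7885 = 622322.6676 W

622322.6676 W


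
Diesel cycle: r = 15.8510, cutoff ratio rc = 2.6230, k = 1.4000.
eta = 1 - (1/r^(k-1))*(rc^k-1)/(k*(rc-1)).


r^(k-1) = 3.0201
rc^k = 3.8576
eta = 0.5836 = 58.3579%

58.3579%


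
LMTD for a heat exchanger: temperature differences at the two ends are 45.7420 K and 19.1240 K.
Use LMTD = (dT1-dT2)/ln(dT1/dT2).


dT1/dT2 = 2.3919
ln(dT1/dT2) = 0.8721
LMTD = 26.6180 / 0.8721 = 30.5227 K

30.5227 K


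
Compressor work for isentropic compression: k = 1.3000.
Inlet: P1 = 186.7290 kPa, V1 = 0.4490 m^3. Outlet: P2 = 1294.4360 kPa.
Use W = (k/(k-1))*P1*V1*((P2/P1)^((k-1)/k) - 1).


(k-1)/k = 0.2308
(P2/P1)^exp = 1.5633
W = 4.3333 * 186.7290 * 0.4490 * (1.5633 - 1) = 204.6595 kJ

204.6595 kJ


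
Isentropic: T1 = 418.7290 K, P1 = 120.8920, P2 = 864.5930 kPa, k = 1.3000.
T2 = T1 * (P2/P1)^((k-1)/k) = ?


(k-1)/k = 0.2308
(P2/P1)^exp = 1.5746
T2 = 418.7290 * 1.5746 = 659.3341 K

659.3341 K


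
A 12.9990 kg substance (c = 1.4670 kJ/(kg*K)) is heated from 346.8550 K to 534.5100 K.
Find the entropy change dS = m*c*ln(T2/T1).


T2/T1 = 1.5410
ln(T2/T1) = 0.4324
dS = 12.9990 * 1.4670 * 0.4324 = 8.2465 kJ/K

8.2465 kJ/K


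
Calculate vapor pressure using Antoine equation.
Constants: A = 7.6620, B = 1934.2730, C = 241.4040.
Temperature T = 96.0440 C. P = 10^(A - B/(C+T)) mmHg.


C+T = 337.4480
B/(C+T) = 5.7321
log10(P) = 7.6620 - 5.7321 = 1.9299
P = 10^1.9299 = 85.1016 mmHg

85.1016 mmHg


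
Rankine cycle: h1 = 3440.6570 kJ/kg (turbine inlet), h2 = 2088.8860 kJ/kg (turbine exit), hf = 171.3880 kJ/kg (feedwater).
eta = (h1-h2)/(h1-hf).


W = 1351.7710 kJ/kg
Q_in = 3269.2690 kJ/kg
eta = 0.4135 = 41.3478%

eta = 41.3478%


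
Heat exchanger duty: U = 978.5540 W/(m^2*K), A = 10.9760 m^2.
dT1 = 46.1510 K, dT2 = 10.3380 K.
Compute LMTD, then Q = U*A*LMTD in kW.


LMTD = 23.9377 K
Q = 978.5540 * 10.9760 * 23.9377 = 257105.4236 W = 257.1054 kW

257.1054 kW


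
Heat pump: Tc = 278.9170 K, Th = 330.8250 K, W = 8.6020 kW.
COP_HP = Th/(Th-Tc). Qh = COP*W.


COP = 330.8250 / 51.9080 = 6.3733
Qh = 6.3733 * 8.6020 = 54.8231 kW

COP = 6.3733, Qh = 54.8231 kW


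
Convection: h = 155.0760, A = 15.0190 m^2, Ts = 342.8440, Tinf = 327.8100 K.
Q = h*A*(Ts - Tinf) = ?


dT = 15.0340 K
Q = 155.0760 * 15.0190 * 15.0340 = 35015.4856 W

35015.4856 W


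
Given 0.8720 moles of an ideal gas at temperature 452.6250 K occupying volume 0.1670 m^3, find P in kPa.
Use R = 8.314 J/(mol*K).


P = nRT/V = 0.8720 * 8.314 * 452.6250 / 0.1670
= 3281.4443 / 0.1670 = 19649.3673 Pa = 19.6494 kPa

19.6494 kPa


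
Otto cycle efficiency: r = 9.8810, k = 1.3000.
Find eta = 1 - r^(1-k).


r^(k-1) = 1.9881
eta = 1 - 1/1.9881 = 0.4970 = 49.7010%

49.7010%


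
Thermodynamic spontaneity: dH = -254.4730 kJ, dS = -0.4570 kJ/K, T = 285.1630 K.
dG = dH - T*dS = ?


T*dS = 285.1630 * -0.4570 = -130.3195 kJ
dG = -254.4730 + 130.3195 = -124.1535 kJ (spontaneous)

dG = -124.1535 kJ, spontaneous


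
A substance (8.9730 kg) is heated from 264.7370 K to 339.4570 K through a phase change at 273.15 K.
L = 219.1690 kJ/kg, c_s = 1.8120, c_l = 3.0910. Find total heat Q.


Q1 (sensible, solid) = 8.9730 * 1.8120 * 8.4130 = 136.7876 kJ
Q2 (latent) = 8.9730 * 219.1690 = 1966.6034 kJ
Q3 (sensible, liquid) = 8.9730 * 3.0910 * 66.3070 = 1839.0606 kJ
Q_total = 3942.4517 kJ

3942.4517 kJ


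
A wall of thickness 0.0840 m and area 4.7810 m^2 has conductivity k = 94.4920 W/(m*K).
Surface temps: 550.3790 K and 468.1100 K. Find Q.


dT = 82.2690 K
Q = 94.4920 * 4.7810 * 82.2690 / 0.0840 = 442456.6403 W

442456.6403 W


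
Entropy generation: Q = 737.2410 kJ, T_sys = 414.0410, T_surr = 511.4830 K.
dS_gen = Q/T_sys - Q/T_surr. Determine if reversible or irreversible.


dS_sys = 737.2410/414.0410 = 1.7806 kJ/K
dS_surr = -737.2410/511.4830 = -1.4414 kJ/K
dS_gen = 1.7806 - 1.4414 = 0.3392 kJ/K (irreversible)

dS_gen = 0.3392 kJ/K, irreversible


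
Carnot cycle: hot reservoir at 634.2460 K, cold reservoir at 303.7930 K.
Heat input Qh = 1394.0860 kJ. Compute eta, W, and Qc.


eta = 1 - 303.7930/634.2460 = 0.5210
W = 0.5210 * 1394.0860 = 726.3426 kJ
Qc = 1394.0860 - 726.3426 = 667.7434 kJ

eta = 52.1017%, W = 726.3426 kJ, Qc = 667.7434 kJ


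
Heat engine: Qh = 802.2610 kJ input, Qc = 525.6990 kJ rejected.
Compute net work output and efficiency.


W = 802.2610 - 525.6990 = 276.5620 kJ
eta = 276.5620 / 802.2610 = 0.3447 = 34.4728%

W = 276.5620 kJ, eta = 34.4728%


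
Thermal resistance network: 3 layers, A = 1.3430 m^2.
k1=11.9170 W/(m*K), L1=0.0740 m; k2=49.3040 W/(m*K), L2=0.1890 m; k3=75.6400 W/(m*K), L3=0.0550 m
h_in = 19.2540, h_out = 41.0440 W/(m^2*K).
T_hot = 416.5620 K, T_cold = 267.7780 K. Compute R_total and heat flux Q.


R_conv_in = 1/(19.2540*1.3430) = 0.0387
R_1 = 0.0740/(11.9170*1.3430) = 0.0046
R_2 = 0.1890/(49.3040*1.3430) = 0.0029
R_3 = 0.0550/(75.6400*1.3430) = 0.0005
R_conv_out = 1/(41.0440*1.3430) = 0.0181
R_total = 0.0648 K/W
Q = 148.7840 / 0.0648 = 2294.8611 W

R_total = 0.0648 K/W, Q = 2294.8611 W


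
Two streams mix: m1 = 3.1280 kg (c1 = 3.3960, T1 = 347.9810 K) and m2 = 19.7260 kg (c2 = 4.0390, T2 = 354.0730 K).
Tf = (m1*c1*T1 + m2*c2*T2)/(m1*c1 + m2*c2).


num = 31906.6629
den = 90.2960
Tf = 353.3563 K

353.3563 K


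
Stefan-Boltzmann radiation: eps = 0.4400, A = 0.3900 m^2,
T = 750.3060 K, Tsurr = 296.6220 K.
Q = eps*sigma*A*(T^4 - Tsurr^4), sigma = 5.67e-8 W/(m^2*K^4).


T^4 = 3.1692e+11
Tsurr^4 = 7.7413e+09
Q = 0.4400 * 5.67e-8 * 0.3900 * 3.0918e+11 = 3008.2509 W

3008.2509 W


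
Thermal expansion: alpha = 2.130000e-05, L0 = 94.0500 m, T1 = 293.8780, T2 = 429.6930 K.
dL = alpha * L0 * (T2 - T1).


dT = 135.8150 K
dL = 2.130000e-05 * 94.0500 * 135.8150 = 0.272073 m
L_final = 94.322073 m

dL = 0.272073 m


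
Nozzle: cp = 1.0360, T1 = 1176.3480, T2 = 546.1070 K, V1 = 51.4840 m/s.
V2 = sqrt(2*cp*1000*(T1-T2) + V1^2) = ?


dT = 630.2410 K
2*cp*1000*dT = 1305859.3520
V1^2 = 2650.6023
V2 = sqrt(1308509.9543) = 1143.9012 m/s

1143.9012 m/s


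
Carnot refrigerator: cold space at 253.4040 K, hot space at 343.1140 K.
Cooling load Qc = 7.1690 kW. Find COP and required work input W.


COP = 253.4040 / 89.7100 = 2.8247
W = 7.1690 / 2.8247 = 2.5380 kW

COP = 2.8247, W = 2.5380 kW


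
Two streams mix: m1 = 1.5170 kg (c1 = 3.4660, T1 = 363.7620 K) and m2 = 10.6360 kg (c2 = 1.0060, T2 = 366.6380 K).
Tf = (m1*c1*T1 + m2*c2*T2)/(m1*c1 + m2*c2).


num = 5835.5914
den = 15.9577
Tf = 365.6904 K

365.6904 K


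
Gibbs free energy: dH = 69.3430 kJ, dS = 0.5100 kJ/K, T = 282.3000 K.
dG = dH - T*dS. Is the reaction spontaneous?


T*dS = 282.3000 * 0.5100 = 143.9730 kJ
dG = 69.3430 - 143.9730 = -74.6300 kJ (spontaneous)

dG = -74.6300 kJ, spontaneous


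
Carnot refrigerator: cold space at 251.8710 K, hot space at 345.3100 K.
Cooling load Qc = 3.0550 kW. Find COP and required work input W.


COP = 251.8710 / 93.4390 = 2.6956
W = 3.0550 / 2.6956 = 1.1333 kW

COP = 2.6956, W = 1.1333 kW


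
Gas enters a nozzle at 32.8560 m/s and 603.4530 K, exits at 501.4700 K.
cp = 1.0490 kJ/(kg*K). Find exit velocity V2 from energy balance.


dT = 101.9830 K
2*cp*1000*dT = 213960.3340
V1^2 = 1079.5167
V2 = sqrt(215039.8507) = 463.7239 m/s

463.7239 m/s


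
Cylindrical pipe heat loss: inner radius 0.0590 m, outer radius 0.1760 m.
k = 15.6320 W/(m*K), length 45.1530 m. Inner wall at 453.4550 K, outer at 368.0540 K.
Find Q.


dT = 85.4010 K
ln(ro/ri) = 1.0929
Q = 2*pi*15.6320*45.1530*85.4010 / 1.0929 = 346533.3662 W

346533.3662 W


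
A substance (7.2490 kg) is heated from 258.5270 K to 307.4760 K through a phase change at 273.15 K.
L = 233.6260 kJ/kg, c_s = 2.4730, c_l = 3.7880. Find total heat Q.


Q1 (sensible, solid) = 7.2490 * 2.4730 * 14.6230 = 262.1433 kJ
Q2 (latent) = 7.2490 * 233.6260 = 1693.5549 kJ
Q3 (sensible, liquid) = 7.2490 * 3.7880 * 34.3260 = 942.5649 kJ
Q_total = 2898.2630 kJ

2898.2630 kJ


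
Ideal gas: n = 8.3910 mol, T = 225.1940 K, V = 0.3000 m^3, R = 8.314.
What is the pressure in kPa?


P = nRT/V = 8.3910 * 8.314 * 225.1940 / 0.3000
= 15710.1581 / 0.3000 = 52367.1938 Pa = 52.3672 kPa

52.3672 kPa


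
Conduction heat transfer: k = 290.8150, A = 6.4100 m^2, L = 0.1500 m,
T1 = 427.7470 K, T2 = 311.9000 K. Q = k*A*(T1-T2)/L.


dT = 115.8470 K
Q = 290.8150 * 6.4100 * 115.8470 / 0.1500 = 1439687.9360 W

1439687.9360 W


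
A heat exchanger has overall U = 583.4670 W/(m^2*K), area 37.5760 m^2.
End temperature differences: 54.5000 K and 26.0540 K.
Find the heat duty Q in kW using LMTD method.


LMTD = 38.5432 K
Q = 583.4670 * 37.5760 * 38.5432 = 845034.4055 W = 845.0344 kW

845.0344 kW


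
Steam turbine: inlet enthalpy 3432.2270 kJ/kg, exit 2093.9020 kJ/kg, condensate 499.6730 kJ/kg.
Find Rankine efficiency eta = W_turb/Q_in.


W = 1338.3250 kJ/kg
Q_in = 2932.5540 kJ/kg
eta = 0.4564 = 45.6368%

eta = 45.6368%


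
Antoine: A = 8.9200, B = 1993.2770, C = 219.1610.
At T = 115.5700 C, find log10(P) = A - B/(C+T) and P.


C+T = 334.7310
B/(C+T) = 5.9549
log10(P) = 8.9200 - 5.9549 = 2.9651
P = 10^2.9651 = 922.8641 mmHg

922.8641 mmHg


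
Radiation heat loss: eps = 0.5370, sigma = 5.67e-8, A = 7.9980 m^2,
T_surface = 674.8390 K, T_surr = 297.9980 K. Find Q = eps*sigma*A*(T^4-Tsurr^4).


T^4 = 2.0740e+11
Tsurr^4 = 7.8859e+09
Q = 0.5370 * 5.67e-8 * 7.9980 * 1.9951e+11 = 48585.1867 W

48585.1867 W


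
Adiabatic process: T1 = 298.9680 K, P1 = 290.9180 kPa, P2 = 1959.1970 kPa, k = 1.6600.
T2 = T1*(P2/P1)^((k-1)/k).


(k-1)/k = 0.3976
(P2/P1)^exp = 2.1347
T2 = 298.9680 * 2.1347 = 638.1926 K

638.1926 K


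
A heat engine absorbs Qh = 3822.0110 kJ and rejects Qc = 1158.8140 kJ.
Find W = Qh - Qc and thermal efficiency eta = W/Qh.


W = 3822.0110 - 1158.8140 = 2663.1970 kJ
eta = 2663.1970 / 3822.0110 = 0.6968 = 69.6805%

W = 2663.1970 kJ, eta = 69.6805%


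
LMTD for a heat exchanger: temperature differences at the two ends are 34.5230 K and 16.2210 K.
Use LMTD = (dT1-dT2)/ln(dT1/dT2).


dT1/dT2 = 2.1283
ln(dT1/dT2) = 0.7553
LMTD = 18.3020 / 0.7553 = 24.2308 K

24.2308 K


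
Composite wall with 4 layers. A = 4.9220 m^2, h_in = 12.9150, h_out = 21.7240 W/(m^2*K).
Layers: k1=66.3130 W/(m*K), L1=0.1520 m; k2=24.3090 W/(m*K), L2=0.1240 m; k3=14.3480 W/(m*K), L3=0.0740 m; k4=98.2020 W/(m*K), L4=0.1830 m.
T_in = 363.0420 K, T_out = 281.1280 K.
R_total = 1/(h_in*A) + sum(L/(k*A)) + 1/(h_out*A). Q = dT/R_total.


R_conv_in = 1/(12.9150*4.9220) = 0.0157
R_1 = 0.1520/(66.3130*4.9220) = 0.0005
R_2 = 0.1240/(24.3090*4.9220) = 0.0010
R_3 = 0.0740/(14.3480*4.9220) = 0.0010
R_4 = 0.1830/(98.2020*4.9220) = 0.0004
R_conv_out = 1/(21.7240*4.9220) = 0.0094
R_total = 0.0280 K/W
Q = 81.9140 / 0.0280 = 2924.2364 W

R_total = 0.0280 K/W, Q = 2924.2364 W


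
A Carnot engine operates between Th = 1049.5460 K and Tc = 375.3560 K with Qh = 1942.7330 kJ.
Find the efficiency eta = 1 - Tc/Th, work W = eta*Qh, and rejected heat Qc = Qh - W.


eta = 1 - 375.3560/1049.5460 = 0.6424
W = 0.6424 * 1942.7330 = 1247.9407 kJ
Qc = 1942.7330 - 1247.9407 = 694.7923 kJ

eta = 64.2363%, W = 1247.9407 kJ, Qc = 694.7923 kJ


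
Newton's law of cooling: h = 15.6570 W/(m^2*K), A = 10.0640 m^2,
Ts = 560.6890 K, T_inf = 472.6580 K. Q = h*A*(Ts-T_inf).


dT = 88.0310 K
Q = 15.6570 * 10.0640 * 88.0310 = 13871.2250 W

13871.2250 W


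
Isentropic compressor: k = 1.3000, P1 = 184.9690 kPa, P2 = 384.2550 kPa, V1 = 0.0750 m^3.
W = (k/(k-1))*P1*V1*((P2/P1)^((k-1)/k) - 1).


(k-1)/k = 0.2308
(P2/P1)^exp = 1.1838
W = 4.3333 * 184.9690 * 0.0750 * (1.1838 - 1) = 11.0484 kJ

11.0484 kJ


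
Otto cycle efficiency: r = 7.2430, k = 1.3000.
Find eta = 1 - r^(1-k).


r^(k-1) = 1.8112
eta = 1 - 1/1.8112 = 0.4479 = 44.7891%

44.7891%


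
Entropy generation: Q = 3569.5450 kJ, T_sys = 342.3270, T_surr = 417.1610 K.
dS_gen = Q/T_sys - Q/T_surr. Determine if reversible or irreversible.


dS_sys = 3569.5450/342.3270 = 10.4273 kJ/K
dS_surr = -3569.5450/417.1610 = -8.5568 kJ/K
dS_gen = 10.4273 - 8.5568 = 1.8705 kJ/K (irreversible)

dS_gen = 1.8705 kJ/K, irreversible


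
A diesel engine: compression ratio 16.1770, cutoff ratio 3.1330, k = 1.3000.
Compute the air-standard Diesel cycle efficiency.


r^(k-1) = 2.3050
rc^k = 4.4131
eta = 0.4660 = 46.5987%

46.5987%


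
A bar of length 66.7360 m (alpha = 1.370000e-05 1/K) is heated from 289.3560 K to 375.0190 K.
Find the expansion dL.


dT = 85.6630 K
dL = 1.370000e-05 * 66.7360 * 85.6630 = 0.078320 m
L_final = 66.814320 m

dL = 0.078320 m


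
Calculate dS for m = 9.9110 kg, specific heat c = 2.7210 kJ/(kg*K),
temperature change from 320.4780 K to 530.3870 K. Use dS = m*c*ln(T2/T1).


T2/T1 = 1.6550
ln(T2/T1) = 0.5038
dS = 9.9110 * 2.7210 * 0.5038 = 13.5862 kJ/K

13.5862 kJ/K


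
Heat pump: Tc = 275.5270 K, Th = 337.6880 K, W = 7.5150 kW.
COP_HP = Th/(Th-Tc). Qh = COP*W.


COP = 337.6880 / 62.1610 = 5.4325
Qh = 5.4325 * 7.5150 = 40.8250 kW

COP = 5.4325, Qh = 40.8250 kW


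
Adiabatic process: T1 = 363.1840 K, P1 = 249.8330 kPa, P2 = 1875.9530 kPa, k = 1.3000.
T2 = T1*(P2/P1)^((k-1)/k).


(k-1)/k = 0.2308
(P2/P1)^exp = 1.5924
T2 = 363.1840 * 1.5924 = 578.3381 K

578.3381 K


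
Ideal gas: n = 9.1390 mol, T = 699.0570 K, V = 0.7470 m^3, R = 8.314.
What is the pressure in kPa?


P = nRT/V = 9.1390 * 8.314 * 699.0570 / 0.7470
= 53115.5015 / 0.7470 = 71105.0890 Pa = 71.1051 kPa

71.1051 kPa


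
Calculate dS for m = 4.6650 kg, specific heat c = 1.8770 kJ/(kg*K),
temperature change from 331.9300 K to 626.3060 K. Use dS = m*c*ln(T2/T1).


T2/T1 = 1.8869
ln(T2/T1) = 0.6349
dS = 4.6650 * 1.8770 * 0.6349 = 5.5594 kJ/K

5.5594 kJ/K


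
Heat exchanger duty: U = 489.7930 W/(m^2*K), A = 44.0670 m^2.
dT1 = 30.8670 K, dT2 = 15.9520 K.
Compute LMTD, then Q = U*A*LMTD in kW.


LMTD = 22.5949 K
Q = 489.7930 * 44.0670 * 22.5949 = 487682.6689 W = 487.6827 kW

487.6827 kW


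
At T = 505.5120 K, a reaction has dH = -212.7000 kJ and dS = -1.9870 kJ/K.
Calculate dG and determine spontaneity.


T*dS = 505.5120 * -1.9870 = -1004.4523 kJ
dG = -212.7000 + 1004.4523 = 791.7523 kJ (non-spontaneous)

dG = 791.7523 kJ, non-spontaneous


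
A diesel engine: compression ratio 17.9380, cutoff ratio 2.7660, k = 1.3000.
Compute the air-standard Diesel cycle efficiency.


r^(k-1) = 2.3776
rc^k = 3.7533
eta = 0.4956 = 49.5594%

49.5594%


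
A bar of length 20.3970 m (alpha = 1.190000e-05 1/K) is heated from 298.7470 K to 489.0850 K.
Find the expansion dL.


dT = 190.3380 K
dL = 1.190000e-05 * 20.3970 * 190.3380 = 0.046200 m
L_final = 20.443200 m

dL = 0.046200 m


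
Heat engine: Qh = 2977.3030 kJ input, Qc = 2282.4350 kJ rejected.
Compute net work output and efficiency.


W = 2977.3030 - 2282.4350 = 694.8680 kJ
eta = 694.8680 / 2977.3030 = 0.2334 = 23.3388%

W = 694.8680 kJ, eta = 23.3388%


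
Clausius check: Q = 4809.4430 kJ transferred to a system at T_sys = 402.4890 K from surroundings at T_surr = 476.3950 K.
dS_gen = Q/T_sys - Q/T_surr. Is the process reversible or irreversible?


dS_sys = 4809.4430/402.4890 = 11.9493 kJ/K
dS_surr = -4809.4430/476.3950 = -10.0955 kJ/K
dS_gen = 11.9493 - 10.0955 = 1.8538 kJ/K (irreversible)

dS_gen = 1.8538 kJ/K, irreversible


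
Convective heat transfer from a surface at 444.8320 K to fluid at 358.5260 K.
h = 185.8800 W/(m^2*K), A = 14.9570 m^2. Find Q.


dT = 86.3060 K
Q = 185.8800 * 14.9570 * 86.3060 = 239948.5592 W

239948.5592 W


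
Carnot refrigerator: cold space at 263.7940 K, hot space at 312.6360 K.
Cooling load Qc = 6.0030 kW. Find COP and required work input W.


COP = 263.7940 / 48.8420 = 5.4010
W = 6.0030 / 5.4010 = 1.1115 kW

COP = 5.4010, W = 1.1115 kW


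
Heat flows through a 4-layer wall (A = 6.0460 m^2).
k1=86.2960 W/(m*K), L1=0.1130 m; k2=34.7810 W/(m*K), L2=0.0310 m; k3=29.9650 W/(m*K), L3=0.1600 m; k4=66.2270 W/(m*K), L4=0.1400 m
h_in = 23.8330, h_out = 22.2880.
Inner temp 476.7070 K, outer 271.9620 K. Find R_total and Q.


R_conv_in = 1/(23.8330*6.0460) = 0.0069
R_1 = 0.1130/(86.2960*6.0460) = 0.0002
R_2 = 0.0310/(34.7810*6.0460) = 0.0001
R_3 = 0.1600/(29.9650*6.0460) = 0.0009
R_4 = 0.1400/(66.2270*6.0460) = 0.0003
R_conv_out = 1/(22.2880*6.0460) = 0.0074
R_total = 0.0160 K/W
Q = 204.7450 / 0.0160 = 12830.5084 W

R_total = 0.0160 K/W, Q = 12830.5084 W


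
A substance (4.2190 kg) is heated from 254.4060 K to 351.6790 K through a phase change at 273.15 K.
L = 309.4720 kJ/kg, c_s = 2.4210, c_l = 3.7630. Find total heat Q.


Q1 (sensible, solid) = 4.2190 * 2.4210 * 18.7440 = 191.4549 kJ
Q2 (latent) = 4.2190 * 309.4720 = 1305.6624 kJ
Q3 (sensible, liquid) = 4.2190 * 3.7630 * 78.5290 = 1246.7340 kJ
Q_total = 2743.8513 kJ

2743.8513 kJ


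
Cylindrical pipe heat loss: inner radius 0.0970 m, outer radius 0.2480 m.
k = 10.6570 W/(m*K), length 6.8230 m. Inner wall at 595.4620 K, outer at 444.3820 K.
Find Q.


dT = 151.0800 K
ln(ro/ri) = 0.9387
Q = 2*pi*10.6570*6.8230*151.0800 / 0.9387 = 73529.5899 W

73529.5899 W


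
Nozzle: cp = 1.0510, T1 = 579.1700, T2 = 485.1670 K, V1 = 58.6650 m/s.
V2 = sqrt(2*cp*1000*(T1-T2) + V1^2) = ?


dT = 94.0030 K
2*cp*1000*dT = 197594.3060
V1^2 = 3441.5822
V2 = sqrt(201035.8882) = 448.3703 m/s

448.3703 m/s


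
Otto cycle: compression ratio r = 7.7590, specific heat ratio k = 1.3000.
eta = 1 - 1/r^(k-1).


r^(k-1) = 1.8490
eta = 1 - 1/1.8490 = 0.4592 = 45.9173%

45.9173%


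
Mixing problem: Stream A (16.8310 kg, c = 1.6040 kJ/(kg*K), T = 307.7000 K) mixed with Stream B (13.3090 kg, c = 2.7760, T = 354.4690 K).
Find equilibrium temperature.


num = 21403.0886
den = 63.9427
Tf = 334.7229 K

334.7229 K


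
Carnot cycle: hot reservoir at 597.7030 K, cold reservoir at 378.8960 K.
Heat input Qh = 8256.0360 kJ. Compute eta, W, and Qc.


eta = 1 - 378.8960/597.7030 = 0.3661
W = 0.3661 * 8256.0360 = 3022.3681 kJ
Qc = 8256.0360 - 3022.3681 = 5233.6679 kJ

eta = 36.6080%, W = 3022.3681 kJ, Qc = 5233.6679 kJ


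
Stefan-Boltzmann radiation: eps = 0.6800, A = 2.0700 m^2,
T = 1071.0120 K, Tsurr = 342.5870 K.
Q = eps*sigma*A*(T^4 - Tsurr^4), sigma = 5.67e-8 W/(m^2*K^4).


T^4 = 1.3158e+12
Tsurr^4 = 1.3775e+10
Q = 0.6800 * 5.67e-8 * 2.0700 * 1.3020e+12 = 103912.8027 W

103912.8027 W


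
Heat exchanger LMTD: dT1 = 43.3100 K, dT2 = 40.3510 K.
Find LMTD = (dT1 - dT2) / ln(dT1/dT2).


dT1/dT2 = 1.0733
ln(dT1/dT2) = 0.0708
LMTD = 2.9590 / 0.0708 = 41.8131 K

41.8131 K


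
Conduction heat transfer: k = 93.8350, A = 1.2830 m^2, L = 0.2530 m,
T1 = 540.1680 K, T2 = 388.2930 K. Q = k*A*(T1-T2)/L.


dT = 151.8750 K
Q = 93.8350 * 1.2830 * 151.8750 / 0.2530 = 72269.8718 W

72269.8718 W


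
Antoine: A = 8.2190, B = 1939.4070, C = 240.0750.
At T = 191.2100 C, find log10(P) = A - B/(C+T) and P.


C+T = 431.2850
B/(C+T) = 4.4968
log10(P) = 8.2190 - 4.4968 = 3.7222
P = 10^3.7222 = 5274.5973 mmHg

5274.5973 mmHg


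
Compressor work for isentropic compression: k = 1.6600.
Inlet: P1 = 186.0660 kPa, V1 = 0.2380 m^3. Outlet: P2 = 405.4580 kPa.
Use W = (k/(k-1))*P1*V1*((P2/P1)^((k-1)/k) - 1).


(k-1)/k = 0.3976
(P2/P1)^exp = 1.3630
W = 2.5152 * 186.0660 * 0.2380 * (1.3630 - 1) = 40.4312 kJ

40.4312 kJ


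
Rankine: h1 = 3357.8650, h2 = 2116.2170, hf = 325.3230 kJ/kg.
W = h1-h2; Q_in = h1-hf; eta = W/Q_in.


W = 1241.6480 kJ/kg
Q_in = 3032.5420 kJ/kg
eta = 0.4094 = 40.9441%

eta = 40.9441%


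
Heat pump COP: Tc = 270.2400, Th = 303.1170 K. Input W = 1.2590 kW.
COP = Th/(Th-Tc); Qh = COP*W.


COP = 303.1170 / 32.8770 = 9.2197
Qh = 9.2197 * 1.2590 = 11.6076 kW

COP = 9.2197, Qh = 11.6076 kW


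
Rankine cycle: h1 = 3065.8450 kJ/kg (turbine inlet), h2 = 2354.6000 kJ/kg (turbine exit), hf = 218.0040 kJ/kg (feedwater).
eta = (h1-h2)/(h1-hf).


W = 711.2450 kJ/kg
Q_in = 2847.8410 kJ/kg
eta = 0.2497 = 24.9749%

eta = 24.9749%


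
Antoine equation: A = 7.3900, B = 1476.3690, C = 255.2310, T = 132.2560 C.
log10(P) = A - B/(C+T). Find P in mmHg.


C+T = 387.4870
B/(C+T) = 3.8101
log10(P) = 7.3900 - 3.8101 = 3.5799
P = 10^3.5799 = 3800.9107 mmHg

3800.9107 mmHg


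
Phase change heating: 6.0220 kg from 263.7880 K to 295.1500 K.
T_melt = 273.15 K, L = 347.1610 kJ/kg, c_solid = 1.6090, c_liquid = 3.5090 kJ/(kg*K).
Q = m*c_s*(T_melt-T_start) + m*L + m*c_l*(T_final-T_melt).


Q1 (sensible, solid) = 6.0220 * 1.6090 * 9.3620 = 90.7121 kJ
Q2 (latent) = 6.0220 * 347.1610 = 2090.6035 kJ
Q3 (sensible, liquid) = 6.0220 * 3.5090 * 22.0000 = 464.8864 kJ
Q_total = 2646.2020 kJ

2646.2020 kJ


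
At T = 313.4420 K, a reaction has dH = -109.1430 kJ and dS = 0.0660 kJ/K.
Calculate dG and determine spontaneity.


T*dS = 313.4420 * 0.0660 = 20.6872 kJ
dG = -109.1430 - 20.6872 = -129.8302 kJ (spontaneous)

dG = -129.8302 kJ, spontaneous


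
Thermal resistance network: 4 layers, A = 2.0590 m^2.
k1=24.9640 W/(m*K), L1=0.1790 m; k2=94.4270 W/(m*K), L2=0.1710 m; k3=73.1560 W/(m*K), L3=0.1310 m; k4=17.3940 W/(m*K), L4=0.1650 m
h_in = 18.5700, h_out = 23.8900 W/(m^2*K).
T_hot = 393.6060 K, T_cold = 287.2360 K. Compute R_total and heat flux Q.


R_conv_in = 1/(18.5700*2.0590) = 0.0262
R_1 = 0.1790/(24.9640*2.0590) = 0.0035
R_2 = 0.1710/(94.4270*2.0590) = 0.0009
R_3 = 0.1310/(73.1560*2.0590) = 0.0009
R_4 = 0.1650/(17.3940*2.0590) = 0.0046
R_conv_out = 1/(23.8900*2.0590) = 0.0203
R_total = 0.0563 K/W
Q = 106.3700 / 0.0563 = 1888.6083 W

R_total = 0.0563 K/W, Q = 1888.6083 W


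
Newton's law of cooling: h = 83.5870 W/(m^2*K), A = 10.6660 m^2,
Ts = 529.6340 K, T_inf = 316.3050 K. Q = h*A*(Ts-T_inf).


dT = 213.3290 K
Q = 83.5870 * 10.6660 * 213.3290 = 190191.1110 W

190191.1110 W


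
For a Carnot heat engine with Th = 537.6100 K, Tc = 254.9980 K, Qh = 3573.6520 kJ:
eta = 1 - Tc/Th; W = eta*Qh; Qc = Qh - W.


eta = 1 - 254.9980/537.6100 = 0.5257
W = 0.5257 * 3573.6520 = 1878.6052 kJ
Qc = 3573.6520 - 1878.6052 = 1695.0468 kJ

eta = 52.5682%, W = 1878.6052 kJ, Qc = 1695.0468 kJ


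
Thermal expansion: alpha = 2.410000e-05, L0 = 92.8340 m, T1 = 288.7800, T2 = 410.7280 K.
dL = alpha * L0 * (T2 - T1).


dT = 121.9480 K
dL = 2.410000e-05 * 92.8340 * 121.9480 = 0.272834 m
L_final = 93.106834 m

dL = 0.272834 m


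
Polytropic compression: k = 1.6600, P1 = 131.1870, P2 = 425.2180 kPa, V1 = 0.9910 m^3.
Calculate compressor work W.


(k-1)/k = 0.3976
(P2/P1)^exp = 1.5961
W = 2.5152 * 131.1870 * 0.9910 * (1.5961 - 1) = 194.9132 kJ

194.9132 kJ


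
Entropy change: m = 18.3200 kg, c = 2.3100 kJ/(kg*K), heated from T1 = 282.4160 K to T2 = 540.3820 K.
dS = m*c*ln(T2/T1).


T2/T1 = 1.9134
ln(T2/T1) = 0.6489
dS = 18.3200 * 2.3100 * 0.6489 = 27.4607 kJ/K

27.4607 kJ/K


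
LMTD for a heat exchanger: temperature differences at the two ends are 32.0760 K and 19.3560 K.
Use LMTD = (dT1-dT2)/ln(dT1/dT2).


dT1/dT2 = 1.6572
ln(dT1/dT2) = 0.5051
LMTD = 12.7200 / 0.5051 = 25.1829 K

25.1829 K


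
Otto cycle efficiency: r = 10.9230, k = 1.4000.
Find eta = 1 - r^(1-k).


r^(k-1) = 2.6022
eta = 1 - 1/2.6022 = 0.6157 = 61.5706%

61.5706%


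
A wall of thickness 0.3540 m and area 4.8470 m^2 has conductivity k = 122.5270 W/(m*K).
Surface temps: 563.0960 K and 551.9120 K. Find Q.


dT = 11.1840 K
Q = 122.5270 * 4.8470 * 11.1840 / 0.3540 = 18762.8461 W

18762.8461 W


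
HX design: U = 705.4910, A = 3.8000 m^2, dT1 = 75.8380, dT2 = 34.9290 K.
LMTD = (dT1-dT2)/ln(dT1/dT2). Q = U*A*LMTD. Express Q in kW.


LMTD = 52.7666 K
Q = 705.4910 * 3.8000 * 52.7666 = 141460.1797 W = 141.4602 kW

141.4602 kW


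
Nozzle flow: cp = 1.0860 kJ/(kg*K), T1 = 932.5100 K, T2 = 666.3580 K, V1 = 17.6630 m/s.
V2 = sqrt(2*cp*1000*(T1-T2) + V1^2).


dT = 266.1520 K
2*cp*1000*dT = 578082.1440
V1^2 = 311.9816
V2 = sqrt(578394.1256) = 760.5223 m/s

760.5223 m/s


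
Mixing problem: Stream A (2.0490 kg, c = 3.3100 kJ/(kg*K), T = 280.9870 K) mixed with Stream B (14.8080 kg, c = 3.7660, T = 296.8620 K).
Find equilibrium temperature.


num = 18460.7890
den = 62.5491
Tf = 295.1407 K

295.1407 K


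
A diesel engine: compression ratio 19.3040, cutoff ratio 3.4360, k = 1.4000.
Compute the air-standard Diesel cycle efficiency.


r^(k-1) = 3.2678
rc^k = 5.6296
eta = 0.5846 = 58.4591%

58.4591%


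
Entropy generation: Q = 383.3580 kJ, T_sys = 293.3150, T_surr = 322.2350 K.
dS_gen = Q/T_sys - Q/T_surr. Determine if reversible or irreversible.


dS_sys = 383.3580/293.3150 = 1.3070 kJ/K
dS_surr = -383.3580/322.2350 = -1.1897 kJ/K
dS_gen = 1.3070 - 1.1897 = 0.1173 kJ/K (irreversible)

dS_gen = 0.1173 kJ/K, irreversible


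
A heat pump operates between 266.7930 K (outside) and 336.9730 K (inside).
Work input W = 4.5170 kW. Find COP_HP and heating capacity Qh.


COP = 336.9730 / 70.1800 = 4.8016
Qh = 4.8016 * 4.5170 = 21.6886 kW

COP = 4.8016, Qh = 21.6886 kW


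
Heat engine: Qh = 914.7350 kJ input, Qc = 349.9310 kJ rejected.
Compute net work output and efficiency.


W = 914.7350 - 349.9310 = 564.8040 kJ
eta = 564.8040 / 914.7350 = 0.6175 = 61.7451%

W = 564.8040 kJ, eta = 61.7451%


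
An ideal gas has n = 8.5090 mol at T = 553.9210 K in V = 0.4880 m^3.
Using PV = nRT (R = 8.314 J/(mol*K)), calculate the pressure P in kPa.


P = nRT/V = 8.5090 * 8.314 * 553.9210 / 0.4880
= 39186.4908 / 0.4880 = 80300.1862 Pa = 80.3002 kPa

80.3002 kPa


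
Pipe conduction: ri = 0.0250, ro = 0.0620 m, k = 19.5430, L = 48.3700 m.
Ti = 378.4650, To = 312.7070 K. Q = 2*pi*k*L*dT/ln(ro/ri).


dT = 65.7580 K
ln(ro/ri) = 0.9083
Q = 2*pi*19.5430*48.3700*65.7580 / 0.9083 = 430017.6524 W

430017.6524 W


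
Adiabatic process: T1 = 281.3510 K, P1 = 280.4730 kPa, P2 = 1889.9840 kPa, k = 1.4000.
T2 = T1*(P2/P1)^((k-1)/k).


(k-1)/k = 0.2857
(P2/P1)^exp = 1.7248
T2 = 281.3510 * 1.7248 = 485.2683 K

485.2683 K


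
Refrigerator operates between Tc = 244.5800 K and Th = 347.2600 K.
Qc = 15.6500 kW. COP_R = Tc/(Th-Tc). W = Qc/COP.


COP = 244.5800 / 102.6800 = 2.3820
W = 15.6500 / 2.3820 = 6.5702 kW

COP = 2.3820, W = 6.5702 kW


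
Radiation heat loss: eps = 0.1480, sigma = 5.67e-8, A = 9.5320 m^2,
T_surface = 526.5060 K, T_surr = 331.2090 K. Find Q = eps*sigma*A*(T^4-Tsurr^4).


T^4 = 7.6845e+10
Tsurr^4 = 1.2034e+10
Q = 0.1480 * 5.67e-8 * 9.5320 * 6.4811e+10 = 5184.1202 W

5184.1202 W


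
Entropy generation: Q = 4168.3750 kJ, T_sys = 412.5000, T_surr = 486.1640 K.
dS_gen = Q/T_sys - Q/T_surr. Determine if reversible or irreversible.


dS_sys = 4168.3750/412.5000 = 10.1052 kJ/K
dS_surr = -4168.3750/486.1640 = -8.5740 kJ/K
dS_gen = 10.1052 - 8.5740 = 1.5311 kJ/K (irreversible)

dS_gen = 1.5311 kJ/K, irreversible


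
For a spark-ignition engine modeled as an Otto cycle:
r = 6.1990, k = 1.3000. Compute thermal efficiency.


r^(k-1) = 1.7286
eta = 1 - 1/1.7286 = 0.4215 = 42.1500%

42.1500%


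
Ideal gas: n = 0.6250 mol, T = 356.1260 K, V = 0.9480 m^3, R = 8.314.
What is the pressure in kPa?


P = nRT/V = 0.6250 * 8.314 * 356.1260 / 0.9480
= 1850.5197 / 0.9480 = 1952.0250 Pa = 1.9520 kPa

1.9520 kPa


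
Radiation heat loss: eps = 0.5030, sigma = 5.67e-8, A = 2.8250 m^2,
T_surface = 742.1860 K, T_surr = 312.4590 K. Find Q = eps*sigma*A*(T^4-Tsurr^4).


T^4 = 3.0342e+11
Tsurr^4 = 9.5317e+09
Q = 0.5030 * 5.67e-8 * 2.8250 * 2.9389e+11 = 23678.7506 W

23678.7506 W


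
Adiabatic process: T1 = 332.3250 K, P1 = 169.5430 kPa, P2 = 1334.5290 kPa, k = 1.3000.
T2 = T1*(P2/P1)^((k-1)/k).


(k-1)/k = 0.2308
(P2/P1)^exp = 1.6098
T2 = 332.3250 * 1.6098 = 534.9872 K

534.9872 K


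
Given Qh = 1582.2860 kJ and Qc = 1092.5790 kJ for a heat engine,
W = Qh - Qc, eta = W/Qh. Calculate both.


W = 1582.2860 - 1092.5790 = 489.7070 kJ
eta = 489.7070 / 1582.2860 = 0.3095 = 30.9493%

W = 489.7070 kJ, eta = 30.9493%


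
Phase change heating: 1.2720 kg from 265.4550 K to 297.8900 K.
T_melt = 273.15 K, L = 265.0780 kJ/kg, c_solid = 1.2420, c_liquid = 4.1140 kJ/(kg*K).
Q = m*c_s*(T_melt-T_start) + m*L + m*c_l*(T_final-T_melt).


Q1 (sensible, solid) = 1.2720 * 1.2420 * 7.6950 = 12.1567 kJ
Q2 (latent) = 1.2720 * 265.0780 = 337.1792 kJ
Q3 (sensible, liquid) = 1.2720 * 4.1140 * 24.7400 = 129.4646 kJ
Q_total = 478.8006 kJ

478.8006 kJ


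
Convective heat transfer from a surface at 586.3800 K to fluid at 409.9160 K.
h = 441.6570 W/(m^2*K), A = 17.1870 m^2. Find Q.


dT = 176.4640 K
Q = 441.6570 * 17.1870 * 176.4640 = 1339495.6713 W

1339495.6713 W


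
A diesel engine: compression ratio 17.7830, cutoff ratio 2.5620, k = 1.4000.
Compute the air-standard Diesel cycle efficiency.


r^(k-1) = 3.1623
rc^k = 3.7326
eta = 0.6048 = 60.4848%

60.4848%


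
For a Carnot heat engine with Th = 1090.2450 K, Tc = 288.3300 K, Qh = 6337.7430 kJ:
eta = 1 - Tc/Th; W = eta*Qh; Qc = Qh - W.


eta = 1 - 288.3300/1090.2450 = 0.7355
W = 0.7355 * 6337.7430 = 4661.6414 kJ
Qc = 6337.7430 - 4661.6414 = 1676.1016 kJ

eta = 73.5537%, W = 4661.6414 kJ, Qc = 1676.1016 kJ


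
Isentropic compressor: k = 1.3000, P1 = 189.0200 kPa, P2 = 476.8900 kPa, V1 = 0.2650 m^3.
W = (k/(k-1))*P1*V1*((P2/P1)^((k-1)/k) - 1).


(k-1)/k = 0.2308
(P2/P1)^exp = 1.2381
W = 4.3333 * 189.0200 * 0.2650 * (1.2381 - 1) = 51.6771 kJ

51.6771 kJ


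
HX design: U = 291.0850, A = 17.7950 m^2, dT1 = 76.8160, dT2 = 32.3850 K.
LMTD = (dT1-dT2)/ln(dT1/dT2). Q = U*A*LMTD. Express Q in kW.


LMTD = 51.4416 K
Q = 291.0850 * 17.7950 * 51.4416 = 266460.0700 W = 266.4601 kW

266.4601 kW


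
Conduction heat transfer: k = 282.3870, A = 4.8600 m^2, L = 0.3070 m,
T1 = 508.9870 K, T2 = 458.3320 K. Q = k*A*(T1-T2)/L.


dT = 50.6550 K
Q = 282.3870 * 4.8600 * 50.6550 / 0.3070 = 226446.1353 W

226446.1353 W


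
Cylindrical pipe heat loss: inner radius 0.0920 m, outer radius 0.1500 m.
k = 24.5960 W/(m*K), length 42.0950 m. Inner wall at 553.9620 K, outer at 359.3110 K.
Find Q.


dT = 194.6510 K
ln(ro/ri) = 0.4888
Q = 2*pi*24.5960*42.0950*194.6510 / 0.4888 = 2590352.1132 W

2590352.1132 W


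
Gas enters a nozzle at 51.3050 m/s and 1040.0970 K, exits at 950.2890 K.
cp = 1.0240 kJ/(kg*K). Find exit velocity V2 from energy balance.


dT = 89.8080 K
2*cp*1000*dT = 183926.7840
V1^2 = 2632.2030
V2 = sqrt(186558.9870) = 431.9247 m/s

431.9247 m/s


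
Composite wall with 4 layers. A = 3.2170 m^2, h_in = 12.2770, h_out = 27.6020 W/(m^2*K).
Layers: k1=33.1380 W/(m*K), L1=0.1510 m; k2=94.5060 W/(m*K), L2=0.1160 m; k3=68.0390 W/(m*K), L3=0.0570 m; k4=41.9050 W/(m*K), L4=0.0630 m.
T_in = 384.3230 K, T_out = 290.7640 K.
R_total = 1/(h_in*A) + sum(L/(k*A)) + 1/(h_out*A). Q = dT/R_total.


R_conv_in = 1/(12.2770*3.2170) = 0.0253
R_1 = 0.1510/(33.1380*3.2170) = 0.0014
R_2 = 0.1160/(94.5060*3.2170) = 0.0004
R_3 = 0.0570/(68.0390*3.2170) = 0.0003
R_4 = 0.0630/(41.9050*3.2170) = 0.0005
R_conv_out = 1/(27.6020*3.2170) = 0.0113
R_total = 0.0391 K/W
Q = 93.5590 / 0.0391 = 2392.3763 W

R_total = 0.0391 K/W, Q = 2392.3763 W


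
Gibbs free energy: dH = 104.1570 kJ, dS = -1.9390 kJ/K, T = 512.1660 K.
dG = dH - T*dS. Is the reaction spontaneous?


T*dS = 512.1660 * -1.9390 = -993.0899 kJ
dG = 104.1570 + 993.0899 = 1097.2469 kJ (non-spontaneous)

dG = 1097.2469 kJ, non-spontaneous


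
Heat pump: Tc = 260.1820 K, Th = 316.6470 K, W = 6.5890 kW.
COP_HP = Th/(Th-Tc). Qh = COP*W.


COP = 316.6470 / 56.4650 = 5.6078
Qh = 5.6078 * 6.5890 = 36.9501 kW

COP = 5.6078, Qh = 36.9501 kW


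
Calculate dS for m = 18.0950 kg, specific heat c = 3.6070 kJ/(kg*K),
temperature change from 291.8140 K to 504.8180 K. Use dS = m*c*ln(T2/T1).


T2/T1 = 1.7299
ln(T2/T1) = 0.5481
dS = 18.0950 * 3.6070 * 0.5481 = 35.7725 kJ/K

35.7725 kJ/K
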